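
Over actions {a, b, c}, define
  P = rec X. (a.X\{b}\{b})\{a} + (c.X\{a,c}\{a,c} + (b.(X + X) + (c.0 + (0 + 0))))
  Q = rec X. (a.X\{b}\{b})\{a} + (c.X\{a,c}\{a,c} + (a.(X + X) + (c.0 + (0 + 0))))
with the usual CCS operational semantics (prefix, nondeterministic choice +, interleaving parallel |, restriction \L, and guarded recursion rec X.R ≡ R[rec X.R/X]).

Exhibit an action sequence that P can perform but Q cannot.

LTS(P): 5 reachable states
  p0 = rec X. (a.X\{b}\{b})\{a} + (c.X\{a,c}\{a,c} + (b.(X + X) + (c.0 + (0 + 0)))) has moves —b→ p1, —c→ p2, —c→ p3
  p1 = (rec X. (a.X\{b}\{b})\{a} + (c.X\{a,c}\{a,c} + (b.(X + X) + (c.0 + (0 + 0))))) + (rec X. (a.X\{b}\{b})\{a} + (c.X\{a,c}\{a,c} + (b.(X + X) + (c.0 + (0 + 0))))) has moves —b→ p1, —c→ p2, —c→ p3
  p2 = (rec X. (a.X\{b}\{b})\{a} + (c.X\{a,c}\{a,c} + (b.(X + X) + (c.0 + (0 + 0)))))\{a,c}\{a,c} has moves —b→ p4
  p3 = 0 has moves deadlocked
  p4 = ((rec X. (a.X\{b}\{b})\{a} + (c.X\{a,c}\{a,c} + (b.(X + X) + (c.0 + (0 + 0))))) + (rec X. (a.X\{b}\{b})\{a} + (c.X\{a,c}\{a,c} + (b.(X + X) + (c.0 + (0 + 0))))))\{a,c}\{a,c} has moves —b→ p4
LTS(Q): 4 reachable states
  q0 = rec X. (a.X\{b}\{b})\{a} + (c.X\{a,c}\{a,c} + (a.(X + X) + (c.0 + (0 + 0)))) has moves —a→ q1, —c→ q2, —c→ q3
  q1 = (rec X. (a.X\{b}\{b})\{a} + (c.X\{a,c}\{a,c} + (a.(X + X) + (c.0 + (0 + 0))))) + (rec X. (a.X\{b}\{b})\{a} + (c.X\{a,c}\{a,c} + (a.(X + X) + (c.0 + (0 + 0))))) has moves —a→ q1, —c→ q2, —c→ q3
  q2 = (rec X. (a.X\{b}\{b})\{a} + (c.X\{a,c}\{a,c} + (a.(X + X) + (c.0 + (0 + 0)))))\{a,c}\{a,c} has moves deadlocked
  q3 = 0 has moves deadlocked
Executing b from P (initial set {p0}):
  after b @ step 1: {p1}
  ✓ P
Executing b from Q (initial set {q0}):
  after b @ step 1: no successor for Q

b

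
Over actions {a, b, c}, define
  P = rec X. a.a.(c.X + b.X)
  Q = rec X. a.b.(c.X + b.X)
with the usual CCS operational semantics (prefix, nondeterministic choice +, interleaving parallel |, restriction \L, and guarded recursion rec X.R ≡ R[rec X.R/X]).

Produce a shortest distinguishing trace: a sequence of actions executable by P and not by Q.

aa

Reachable graph of P (3 states):
  s0 = rec X. a.a.(c.X + b.X) ⊢ --a--▸ s1
  s1 = a.(c.(rec X. a.a.(c.X + b.X)) + b.(rec X. a.a.(c.X + b.X))) ⊢ --a--▸ s2
  s2 = c.(rec X. a.a.(c.X + b.X)) + b.(rec X. a.a.(c.X + b.X)) ⊢ --b--▸ s0, --c--▸ s0
Reachable graph of Q (3 states):
  t0 = rec X. a.b.(c.X + b.X) ⊢ --a--▸ t1
  t1 = b.(c.(rec X. a.b.(c.X + b.X)) + b.(rec X. a.b.(c.X + b.X))) ⊢ --b--▸ t2
  t2 = c.(rec X. a.b.(c.X + b.X)) + b.(rec X. a.b.(c.X + b.X)) ⊢ --b--▸ t0, --c--▸ t0
Trace ⟨aa⟩ through P, begin at {s0}:
  after a @ step 1: {s1}
  after a @ step 2: {s2}
  ✓ P
Trace ⟨aa⟩ through Q, begin at {t0}:
  after a @ step 1: {t1}
  after a @ step 2: no successor for Q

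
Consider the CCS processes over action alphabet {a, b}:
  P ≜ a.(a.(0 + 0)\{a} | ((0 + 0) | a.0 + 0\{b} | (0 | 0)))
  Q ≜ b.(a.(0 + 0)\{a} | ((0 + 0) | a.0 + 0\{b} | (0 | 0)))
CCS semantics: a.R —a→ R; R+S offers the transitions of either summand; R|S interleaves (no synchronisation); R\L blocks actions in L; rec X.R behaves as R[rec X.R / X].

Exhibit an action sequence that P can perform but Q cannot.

a

LTS(P): 5 reachable states
  p0 = a.(a.(0 + 0)\{a} | ((0 + 0) | a.0 + 0\{b} | (0 | 0))) → —a→ p1
  p1 = a.(0 + 0)\{a} | ((0 + 0) | a.0 + 0\{b} | (0 | 0)) → —a→ p2, —a→ p3
  p2 = (0 + 0)\{a} | ((0 + 0) | a.0 + 0\{b} | (0 | 0)) → —a→ p4
  p3 = a.(0 + 0)\{a} | ((0 + 0) | 0) → —a→ p4
  p4 = (0 + 0)\{a} | ((0 + 0) | 0) → ·
LTS(Q): 5 reachable states
  q0 = b.(a.(0 + 0)\{a} | ((0 + 0) | a.0 + 0\{b} | (0 | 0))) → —b→ q1
  q1 = a.(0 + 0)\{a} | ((0 + 0) | a.0 + 0\{b} | (0 | 0)) → —a→ q2, —a→ q3
  q2 = (0 + 0)\{a} | ((0 + 0) | a.0 + 0\{b} | (0 | 0)) → —a→ q4
  q3 = a.(0 + 0)\{a} | ((0 + 0) | 0) → —a→ q4
  q4 = (0 + 0)\{a} | ((0 + 0) | 0) → ·
Trace ⟨a⟩ through P, begin at {p0}:
  after a @ step 1: {p1}
  — P admits the full trace.
Trace ⟨a⟩ through Q, begin at {q0}:
  after a @ step 1: no successor for Q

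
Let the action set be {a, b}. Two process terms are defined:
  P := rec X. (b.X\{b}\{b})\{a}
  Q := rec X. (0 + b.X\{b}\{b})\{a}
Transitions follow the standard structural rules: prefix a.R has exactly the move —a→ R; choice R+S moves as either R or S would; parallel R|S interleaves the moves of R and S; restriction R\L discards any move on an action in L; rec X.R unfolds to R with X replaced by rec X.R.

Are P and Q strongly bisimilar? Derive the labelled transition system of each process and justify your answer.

P ~ Q

LTS(P): 2 reachable states
  u0 = rec X. (b.X\{b}\{b})\{a} ⊢ =b=> u1
  u1 = (rec X. (b.X\{b}\{b})\{a})\{b}\{b}\{a} ⊢ ·
LTS(Q): 2 reachable states
  v0 = rec X. (0 + b.X\{b}\{b})\{a} ⊢ =b=> v1
  v1 = (rec X. (0 + b.X\{b}\{b})\{a})\{b}\{b}\{a} ⊢ ·
Coarsest stable partition (strong bisimilarity classes):
  B0 = {u0, v0}
  B1 = {u1, v1}
u0 ∈ B0, v0 ∈ B0 → same block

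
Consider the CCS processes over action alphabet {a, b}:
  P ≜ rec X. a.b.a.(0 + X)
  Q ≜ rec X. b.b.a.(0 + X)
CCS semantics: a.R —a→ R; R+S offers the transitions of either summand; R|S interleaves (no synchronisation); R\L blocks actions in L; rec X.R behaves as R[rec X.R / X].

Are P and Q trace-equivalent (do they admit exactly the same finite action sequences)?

traces(P) ≠ traces(Q) — witness ⟨a⟩

Reachable graph of P (4 states):
  s0 = rec X. a.b.a.(0 + X) has moves -a-> s1
  s1 = b.a.(0 + (rec X. a.b.a.(0 + X))) has moves -b-> s2
  s2 = a.(0 + (rec X. a.b.a.(0 + X))) has moves -a-> s3
  s3 = 0 + (rec X. a.b.a.(0 + X)) has moves -a-> s1
Reachable graph of Q (4 states):
  t0 = rec X. b.b.a.(0 + X) has moves -b-> t1
  t1 = b.a.(0 + (rec X. b.b.a.(0 + X))) has moves -b-> t2
  t2 = a.(0 + (rec X. b.b.a.(0 + X))) has moves -a-> t3
  t3 = 0 + (rec X. b.b.a.(0 + X)) has moves -b-> t1
Trace ⟨a⟩ through P, begin at {s0}:
  step 1 (a): {s1}
  ✓ P
Trace ⟨a⟩ through Q, begin at {t0}:
  step 1 (a): no successor for Q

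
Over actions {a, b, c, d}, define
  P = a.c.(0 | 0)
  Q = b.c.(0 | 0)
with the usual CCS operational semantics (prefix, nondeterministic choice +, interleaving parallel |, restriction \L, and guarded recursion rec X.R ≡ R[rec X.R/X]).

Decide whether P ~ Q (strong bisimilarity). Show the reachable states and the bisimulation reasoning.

P ≁ Q

P's transition system — 3 states:
  s0 = a.c.(0 | 0) has moves -a-> s1
  s1 = c.(0 | 0) has moves -c-> s2
  s2 = 0 | 0 has moves stopped
Q's transition system — 3 states:
  t0 = b.c.(0 | 0) has moves -b-> t1
  t1 = c.(0 | 0) has moves -c-> t2
  t2 = 0 | 0 has moves stopped
Coarsest stable partition (strong bisimilarity classes):
  B0 = {s0}
  B1 = {s1, t1}
  B2 = {s2, t2}
  B3 = {t0}
s0 ∈ B0, t0 ∈ B3 → different blocks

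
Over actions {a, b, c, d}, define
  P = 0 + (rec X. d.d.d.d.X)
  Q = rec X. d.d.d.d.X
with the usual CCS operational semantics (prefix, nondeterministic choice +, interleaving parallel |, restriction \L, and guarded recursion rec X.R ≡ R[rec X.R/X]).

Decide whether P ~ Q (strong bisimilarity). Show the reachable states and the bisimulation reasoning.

P's transition system — 5 states:
  u0 = 0 + (rec X. d.d.d.d.X) ⊢ -d-> u1
  u1 = d.d.d.(rec X. d.d.d.d.X) ⊢ -d-> u2
  u2 = d.d.(rec X. d.d.d.d.X) ⊢ -d-> u3
  u3 = d.(rec X. d.d.d.d.X) ⊢ -d-> u4
  u4 = rec X. d.d.d.d.X ⊢ -d-> u1
Q's transition system — 4 states:
  v0 = rec X. d.d.d.d.X ⊢ -d-> v1
  v1 = d.d.d.(rec X. d.d.d.d.X) ⊢ -d-> v2
  v2 = d.d.(rec X. d.d.d.d.X) ⊢ -d-> v3
  v3 = d.(rec X. d.d.d.d.X) ⊢ -d-> v0
Bisimilarity quotient blocks:
  B0 = {u0, u1, u2, u3, u4, v0, v1, v2, v3}
u0 ∈ B0, v0 ∈ B0 → same block

P ~ Q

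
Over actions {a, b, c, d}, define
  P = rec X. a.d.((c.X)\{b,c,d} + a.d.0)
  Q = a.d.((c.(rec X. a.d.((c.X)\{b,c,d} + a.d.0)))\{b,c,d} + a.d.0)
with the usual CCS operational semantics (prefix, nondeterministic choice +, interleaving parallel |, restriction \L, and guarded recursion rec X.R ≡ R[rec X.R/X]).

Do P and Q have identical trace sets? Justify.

YES

LTS(P): 5 reachable states
  u0 = rec X. a.d.((c.X)\{b,c,d} + a.d.0) ⊢ --a--▸ u1
  u1 = d.((c.(rec X. a.d.((c.X)\{b,c,d} + a.d.0)))\{b,c,d} + a.d.0) ⊢ --d--▸ u2
  u2 = (c.(rec X. a.d.((c.X)\{b,c,d} + a.d.0)))\{b,c,d} + a.d.0 ⊢ --a--▸ u3
  u3 = d.0 ⊢ --d--▸ u4
  u4 = 0 ⊢ stopped
LTS(Q): 5 reachable states
  v0 = a.d.((c.(rec X. a.d.((c.X)\{b,c,d} + a.d.0)))\{b,c,d} + a.d.0) ⊢ --a--▸ v1
  v1 = d.((c.(rec X. a.d.((c.X)\{b,c,d} + a.d.0)))\{b,c,d} + a.d.0) ⊢ --d--▸ v2
  v2 = (c.(rec X. a.d.((c.X)\{b,c,d} + a.d.0)))\{b,c,d} + a.d.0 ⊢ --a--▸ v3
  v3 = d.0 ⊢ --d--▸ v4
  v4 = 0 ⊢ stopped
Partition-refinement fixed point:
  B0 = {u0, v0}
  B1 = {u1, v1}
  B2 = {u2, v2}
  B3 = {u3, v3}
  B4 = {u4, v4}
u0 ∈ B0, v0 ∈ B0 → same block
Bisimilar ⇒ trace-equivalent.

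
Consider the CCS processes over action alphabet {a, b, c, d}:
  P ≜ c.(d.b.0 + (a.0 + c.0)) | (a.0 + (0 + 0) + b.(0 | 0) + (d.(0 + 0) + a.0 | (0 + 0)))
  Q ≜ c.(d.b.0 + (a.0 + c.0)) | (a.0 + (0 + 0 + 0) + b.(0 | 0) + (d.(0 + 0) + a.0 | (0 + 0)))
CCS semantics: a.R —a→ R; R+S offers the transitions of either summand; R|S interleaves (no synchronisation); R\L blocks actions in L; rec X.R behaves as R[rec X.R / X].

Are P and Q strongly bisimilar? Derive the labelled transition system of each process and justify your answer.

LTS(P): 20 reachable states
  u0 = c.(d.b.0 + (a.0 + c.0)) | (a.0 + (0 + 0) + b.(0 | 0) + (d.(0 + 0) + a.0 | (0 + 0))) :: ··a··> u1, ··a··> u2, ··b··> u3, ··c··> u4, ··d··> u5
  u1 = c.(d.b.0 + (a.0 + c.0)) | (0 | (0 + 0)) :: ··c··> u6
  u2 = c.(d.b.0 + (a.0 + c.0)) | 0 :: ··c··> u7
  u3 = c.(d.b.0 + (a.0 + c.0)) | (0 | 0) :: ··c··> u8
  u4 = (d.b.0 + (a.0 + c.0)) | (a.0 + (0 + 0) + b.(0 | 0) + (d.(0 + 0) + a.0 | (0 + 0))) :: ··a··> u6, ··a··> u7, ··a··> u9, ··b··> u8, ··c··> u9, ··d··> u10, ··d··> u11
  u5 = c.(d.b.0 + (a.0 + c.0)) | (0 + 0) :: ··c··> u10
  u6 = (d.b.0 + (a.0 + c.0)) | (0 | (0 + 0)) :: ··a··> u12, ··c··> u12, ··d··> u13
  u7 = (d.b.0 + (a.0 + c.0)) | 0 :: ··a··> u14, ··c··> u14, ··d··> u15
  u8 = (d.b.0 + (a.0 + c.0)) | (0 | 0) :: ··a··> u16, ··c··> u16, ··d··> u17
  u9 = 0 | (a.0 + (0 + 0) + b.(0 | 0) + (d.(0 + 0) + a.0 | (0 + 0))) :: ··a··> u12, ··a··> u14, ··b··> u16, ··d··> u18
  u10 = (d.b.0 + (a.0 + c.0)) | (0 + 0) :: ··a··> u18, ··c··> u18, ··d··> u19
  u11 = b.0 | (a.0 + (0 + 0) + b.(0 | 0) + (d.(0 + 0) + a.0 | (0 + 0))) :: ··a··> u13, ··a··> u15, ··b··> u17, ··b··> u9, ··d··> u19
  u12 = 0 | (0 | (0 + 0)) :: ·
  u13 = b.0 | (0 | (0 + 0)) :: ··b··> u12
  u14 = 0 | 0 :: ·
  u15 = b.0 | 0 :: ··b··> u14
  u16 = 0 | (0 | 0) :: ·
  u17 = b.0 | (0 | 0) :: ··b··> u16
  u18 = 0 | (0 + 0) :: ·
  u19 = b.0 | (0 + 0) :: ··b··> u18
LTS(Q): 20 reachable states
  v0 = c.(d.b.0 + (a.0 + c.0)) | (a.0 + (0 + 0 + 0) + b.(0 | 0) + (d.(0 + 0) + a.0 | (0 + 0))) :: ··a··> v1, ··a··> v2, ··b··> v3, ··c··> v4, ··d··> v5
  v1 = c.(d.b.0 + (a.0 + c.0)) | (0 | (0 + 0)) :: ··c··> v6
  v2 = c.(d.b.0 + (a.0 + c.0)) | 0 :: ··c··> v7
  v3 = c.(d.b.0 + (a.0 + c.0)) | (0 | 0) :: ··c··> v8
  v4 = (d.b.0 + (a.0 + c.0)) | (a.0 + (0 + 0 + 0) + b.(0 | 0) + (d.(0 + 0) + a.0 | (0 + 0))) :: ··a··> v6, ··a··> v7, ··a··> v9, ··b··> v8, ··c··> v9, ··d··> v10, ··d··> v11
  v5 = c.(d.b.0 + (a.0 + c.0)) | (0 + 0) :: ··c··> v10
  v6 = (d.b.0 + (a.0 + c.0)) | (0 | (0 + 0)) :: ··a··> v12, ··c··> v12, ··d··> v13
  v7 = (d.b.0 + (a.0 + c.0)) | 0 :: ··a··> v14, ··c··> v14, ··d··> v15
  v8 = (d.b.0 + (a.0 + c.0)) | (0 | 0) :: ··a··> v16, ··c··> v16, ··d··> v17
  v9 = 0 | (a.0 + (0 + 0 + 0) + b.(0 | 0) + (d.(0 + 0) + a.0 | (0 + 0))) :: ··a··> v12, ··a··> v14, ··b··> v16, ··d··> v18
  v10 = (d.b.0 + (a.0 + c.0)) | (0 + 0) :: ··a··> v18, ··c··> v18, ··d··> v19
  v11 = b.0 | (a.0 + (0 + 0 + 0) + b.(0 | 0) + (d.(0 + 0) + a.0 | (0 + 0))) :: ··a··> v13, ··a··> v15, ··b··> v17, ··b··> v9, ··d··> v19
  v12 = 0 | (0 | (0 + 0)) :: ·
  v13 = b.0 | (0 | (0 + 0)) :: ··b··> v12
  v14 = 0 | 0 :: ·
  v15 = b.0 | 0 :: ··b··> v14
  v16 = 0 | (0 | 0) :: ·
  v17 = b.0 | (0 | 0) :: ··b··> v16
  v18 = 0 | (0 + 0) :: ·
  v19 = b.0 | (0 + 0) :: ··b··> v18
Coarsest stable partition (strong bisimilarity classes):
  B0 = {u0, v0}
  B1 = {u4, v4}
  B2 = {u9, v9}
  B3 = {u12, u14, u16, u18, v12, v14, v16, v18}
  B4 = {u10, u6, u7, u8, v10, v6, v7, v8}
  B5 = {u13, u15, u17, u19, v13, v15, v17, v19}
  B6 = {u11, v11}
  B7 = {u1, u2, u3, u5, v1, v2, v3, v5}
u0 ∈ B0, v0 ∈ B0 → same block

bisimilar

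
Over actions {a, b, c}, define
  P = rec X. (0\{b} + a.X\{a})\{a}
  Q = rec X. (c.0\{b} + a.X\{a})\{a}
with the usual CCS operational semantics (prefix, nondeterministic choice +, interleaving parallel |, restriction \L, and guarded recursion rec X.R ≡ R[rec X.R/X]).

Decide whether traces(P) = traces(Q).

LTS(P): 1 reachable states
  p0 = rec X. (0\{b} + a.X\{a})\{a} ⊢ (no moves)
LTS(Q): 2 reachable states
  q0 = rec X. (c.0\{b} + a.X\{a})\{a} ⊢ ··c··> q1
  q1 = 0\{b}\{a} ⊢ (no moves)
Executing c from Q (initial set {q0}):
  after c @ step 1: {q1}
  ✓ Q
Executing c from P (initial set {p0}):
  after c @ step 1: ∅  — P cannot continue

NO — witness ⟨c⟩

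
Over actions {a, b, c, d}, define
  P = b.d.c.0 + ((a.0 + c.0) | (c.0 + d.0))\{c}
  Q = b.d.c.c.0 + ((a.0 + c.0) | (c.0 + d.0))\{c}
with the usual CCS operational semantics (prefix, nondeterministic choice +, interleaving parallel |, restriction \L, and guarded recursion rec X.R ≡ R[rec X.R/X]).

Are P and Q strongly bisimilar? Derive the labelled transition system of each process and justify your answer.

not bisimilar

Reachable graph of P (7 states):
  u0 = b.d.c.0 + ((a.0 + c.0) | (c.0 + d.0))\{c} has moves --a--▸ u1, --b--▸ u2, --d--▸ u3
  u1 = (0 | (c.0 + d.0))\{c} has moves --d--▸ u4
  u2 = d.c.0 has moves --d--▸ u5
  u3 = ((a.0 + c.0) | 0)\{c} has moves --a--▸ u4
  u4 = (0 | 0)\{c} has moves ·
  u5 = c.0 has moves --c--▸ u6
  u6 = 0 has moves ·
Reachable graph of Q (8 states):
  v0 = b.d.c.c.0 + ((a.0 + c.0) | (c.0 + d.0))\{c} has moves --a--▸ v1, --b--▸ v2, --d--▸ v3
  v1 = (0 | (c.0 + d.0))\{c} has moves --d--▸ v4
  v2 = d.c.c.0 has moves --d--▸ v5
  v3 = ((a.0 + c.0) | 0)\{c} has moves --a--▸ v4
  v4 = (0 | 0)\{c} has moves ·
  v5 = c.c.0 has moves --c--▸ v6
  v6 = c.0 has moves --c--▸ v7
  v7 = 0 has moves ·
Bisimilarity quotient blocks:
  B0 = {u0}
  B1 = {u2}
  B2 = {u5, v6}
  B3 = {u4, u6, v4, v7}
  B4 = {u3, v3}
  B5 = {u1, v1}
  B6 = {v0}
  B7 = {v2}
  B8 = {v5}
u0 ∈ B0, v0 ∈ B6 → different blocks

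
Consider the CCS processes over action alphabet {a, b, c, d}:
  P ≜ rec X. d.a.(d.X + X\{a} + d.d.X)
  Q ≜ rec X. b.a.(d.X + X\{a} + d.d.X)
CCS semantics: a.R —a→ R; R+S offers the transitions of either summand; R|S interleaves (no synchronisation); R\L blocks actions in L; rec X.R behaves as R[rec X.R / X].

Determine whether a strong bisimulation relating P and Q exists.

P's transition system — 5 states:
  u0 = rec X. d.a.(d.X + X\{a} + d.d.X) → —d→ u1
  u1 = a.(d.(rec X. d.a.(d.X + X\{a} + d.d.X)) + (rec X. d.a.(d.X + X\{a} + d.d.X))\{a} + d.d.(rec X. d.a.(d.X + X\{a} + d.d.X))) → —a→ u2
  u2 = d.(rec X. d.a.(d.X + X\{a} + d.d.X)) + (rec X. d.a.(d.X + X\{a} + d.d.X))\{a} + d.d.(rec X. d.a.(d.X + X\{a} + d.d.X)) → —d→ u0, —d→ u3, —d→ u4
  u3 = (a.(d.(rec X. d.a.(d.X + X\{a} + d.d.X)) + (rec X. d.a.(d.X + X\{a} + d.d.X))\{a} + d.d.(rec X. d.a.(d.X + X\{a} + d.d.X))))\{a} → (no moves)
  u4 = d.(rec X. d.a.(d.X + X\{a} + d.d.X)) → —d→ u0
Q's transition system — 5 states:
  v0 = rec X. b.a.(d.X + X\{a} + d.d.X) → —b→ v1
  v1 = a.(d.(rec X. b.a.(d.X + X\{a} + d.d.X)) + (rec X. b.a.(d.X + X\{a} + d.d.X))\{a} + d.d.(rec X. b.a.(d.X + X\{a} + d.d.X))) → —a→ v2
  v2 = d.(rec X. b.a.(d.X + X\{a} + d.d.X)) + (rec X. b.a.(d.X + X\{a} + d.d.X))\{a} + d.d.(rec X. b.a.(d.X + X\{a} + d.d.X)) → —b→ v3, —d→ v0, —d→ v4
  v3 = (a.(d.(rec X. b.a.(d.X + X\{a} + d.d.X)) + (rec X. b.a.(d.X + X\{a} + d.d.X))\{a} + d.d.(rec X. b.a.(d.X + X\{a} + d.d.X))))\{a} → (no moves)
  v4 = d.(rec X. b.a.(d.X + X\{a} + d.d.X)) → —d→ v0
Coarsest stable partition (strong bisimilarity classes):
  B0 = {u0}
  B1 = {u1}
  B2 = {u2}
  B3 = {u3, v3}
  B4 = {u4}
  B5 = {v0}
  B6 = {v1}
  B7 = {v2}
  B8 = {v4}
u0 ∈ B0, v0 ∈ B5 → different blocks

NO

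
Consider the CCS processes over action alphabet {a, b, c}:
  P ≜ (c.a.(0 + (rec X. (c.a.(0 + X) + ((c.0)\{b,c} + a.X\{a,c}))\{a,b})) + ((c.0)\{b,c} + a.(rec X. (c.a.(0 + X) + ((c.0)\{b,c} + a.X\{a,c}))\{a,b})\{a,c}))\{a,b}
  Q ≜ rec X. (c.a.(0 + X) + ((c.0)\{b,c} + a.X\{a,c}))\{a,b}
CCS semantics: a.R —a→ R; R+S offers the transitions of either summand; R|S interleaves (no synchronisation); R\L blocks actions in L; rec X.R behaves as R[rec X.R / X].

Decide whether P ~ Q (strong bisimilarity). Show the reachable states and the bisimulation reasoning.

Reachable graph of P (2 states):
  u0 = (c.a.(0 + (rec X. (c.a.(0 + X) + ((c.0)\{b,c} + a.X\{a,c}))\{a,b})) + ((c.0)\{b,c} + a.(rec X. (c.a.(0 + X) + ((c.0)\{b,c} + a.X\{a,c}))\{a,b})\{a,c}))\{a,b} → -c-> u1
  u1 = (a.(0 + (rec X. (c.a.(0 + X) + ((c.0)\{b,c} + a.X\{a,c}))\{a,b})))\{a,b} → ·
Reachable graph of Q (2 states):
  v0 = rec X. (c.a.(0 + X) + ((c.0)\{b,c} + a.X\{a,c}))\{a,b} → -c-> v1
  v1 = (a.(0 + (rec X. (c.a.(0 + X) + ((c.0)\{b,c} + a.X\{a,c}))\{a,b})))\{a,b} → ·
Bisimilarity quotient blocks:
  B0 = {u0, v0}
  B1 = {u1, v1}
u0 ∈ B0, v0 ∈ B0 → same block

bisimilar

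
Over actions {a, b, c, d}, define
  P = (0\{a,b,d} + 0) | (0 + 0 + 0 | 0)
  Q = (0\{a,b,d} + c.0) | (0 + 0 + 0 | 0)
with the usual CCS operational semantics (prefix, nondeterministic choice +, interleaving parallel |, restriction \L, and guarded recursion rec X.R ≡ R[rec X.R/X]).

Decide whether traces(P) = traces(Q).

trace-distinct — witness ⟨c⟩

LTS(P): 1 reachable states
  u0 = (0\{a,b,d} + 0) | (0 + 0 + 0 | 0) | deadlocked
LTS(Q): 2 reachable states
  v0 = (0\{a,b,d} + c.0) | (0 + 0 + 0 | 0) | ··c··> v1
  v1 = 0 | (0 + 0 + 0 | 0) | deadlocked
Run σ = ⟨c⟩ on Q: start {v0}
  after c @ step 1: {v1}
  Q completes σ.
Run σ = ⟨c⟩ on P: start {u0}
  after c @ step 1: ∅ (P stuck)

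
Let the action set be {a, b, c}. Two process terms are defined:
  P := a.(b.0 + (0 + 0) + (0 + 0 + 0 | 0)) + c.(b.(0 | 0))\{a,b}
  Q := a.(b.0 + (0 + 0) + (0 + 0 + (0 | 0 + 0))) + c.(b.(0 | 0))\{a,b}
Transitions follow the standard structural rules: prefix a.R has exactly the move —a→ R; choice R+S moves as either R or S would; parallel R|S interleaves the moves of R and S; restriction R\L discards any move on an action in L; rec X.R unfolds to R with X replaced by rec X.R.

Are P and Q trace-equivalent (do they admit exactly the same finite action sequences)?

YES

P's transition system — 4 states:
  u0 = a.(b.0 + (0 + 0) + (0 + 0 + 0 | 0)) + c.(b.(0 | 0))\{a,b} → --a--▸ u1, --c--▸ u2
  u1 = b.0 + (0 + 0) + (0 + 0 + 0 | 0) → --b--▸ u3
  u2 = (b.(0 | 0))\{a,b} → ·
  u3 = 0 → ·
Q's transition system — 4 states:
  v0 = a.(b.0 + (0 + 0) + (0 + 0 + (0 | 0 + 0))) + c.(b.(0 | 0))\{a,b} → --a--▸ v1, --c--▸ v2
  v1 = b.0 + (0 + 0) + (0 + 0 + (0 | 0 + 0)) → --b--▸ v3
  v2 = (b.(0 | 0))\{a,b} → ·
  v3 = 0 → ·
Partition-refinement fixed point:
  B0 = {u0, v0}
  B1 = {u2, u3, v2, v3}
  B2 = {u1, v1}
u0 ∈ B0, v0 ∈ B0 → same block
Bisimilar ⇒ trace-equivalent.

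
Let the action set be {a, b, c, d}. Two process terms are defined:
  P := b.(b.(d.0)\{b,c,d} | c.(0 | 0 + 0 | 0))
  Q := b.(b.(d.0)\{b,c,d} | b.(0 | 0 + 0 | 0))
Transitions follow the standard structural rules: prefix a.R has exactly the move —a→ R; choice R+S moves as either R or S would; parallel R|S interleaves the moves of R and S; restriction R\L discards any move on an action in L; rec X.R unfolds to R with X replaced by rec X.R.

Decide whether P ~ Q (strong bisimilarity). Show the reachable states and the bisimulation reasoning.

LTS(P): 5 reachable states
  p0 = b.(b.(d.0)\{b,c,d} | c.(0 | 0 + 0 | 0)) :: —b→ p1
  p1 = b.(d.0)\{b,c,d} | c.(0 | 0 + 0 | 0) :: —b→ p2, —c→ p3
  p2 = (d.0)\{b,c,d} | c.(0 | 0 + 0 | 0) :: —c→ p4
  p3 = b.(d.0)\{b,c,d} | (0 | 0 + 0 | 0) :: —b→ p4
  p4 = (d.0)\{b,c,d} | (0 | 0 + 0 | 0) :: stopped
LTS(Q): 5 reachable states
  q0 = b.(b.(d.0)\{b,c,d} | b.(0 | 0 + 0 | 0)) :: —b→ q1
  q1 = b.(d.0)\{b,c,d} | b.(0 | 0 + 0 | 0) :: —b→ q2, —b→ q3
  q2 = (d.0)\{b,c,d} | b.(0 | 0 + 0 | 0) :: —b→ q4
  q3 = b.(d.0)\{b,c,d} | (0 | 0 + 0 | 0) :: —b→ q4
  q4 = (d.0)\{b,c,d} | (0 | 0 + 0 | 0) :: stopped
Coarsest stable partition (strong bisimilarity classes):
  B0 = {p0}
  B1 = {p1}
  B2 = {p3, q2, q3}
  B3 = {p4, q4}
  B4 = {p2}
  B5 = {q0}
  B6 = {q1}
p0 ∈ B0, q0 ∈ B5 → different blocks

P ≁ Q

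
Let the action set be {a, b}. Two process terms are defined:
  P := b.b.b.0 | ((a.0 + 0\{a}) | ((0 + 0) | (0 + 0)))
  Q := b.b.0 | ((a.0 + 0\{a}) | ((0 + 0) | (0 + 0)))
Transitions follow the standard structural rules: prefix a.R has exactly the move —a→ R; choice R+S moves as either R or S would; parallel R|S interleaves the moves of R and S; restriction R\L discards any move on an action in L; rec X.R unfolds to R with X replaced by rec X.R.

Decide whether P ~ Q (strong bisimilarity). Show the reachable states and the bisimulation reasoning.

P's transition system — 8 states:
  s0 = b.b.b.0 | ((a.0 + 0\{a}) | ((0 + 0) | (0 + 0))) | --a--▸ s1, --b--▸ s2
  s1 = b.b.b.0 | (0 | ((0 + 0) | (0 + 0))) | --b--▸ s3
  s2 = b.b.0 | ((a.0 + 0\{a}) | ((0 + 0) | (0 + 0))) | --a--▸ s3, --b--▸ s4
  s3 = b.b.0 | (0 | ((0 + 0) | (0 + 0))) | --b--▸ s5
  s4 = b.0 | ((a.0 + 0\{a}) | ((0 + 0) | (0 + 0))) | --a--▸ s5, --b--▸ s6
  s5 = b.0 | (0 | ((0 + 0) | (0 + 0))) | --b--▸ s7
  s6 = 0 | ((a.0 + 0\{a}) | ((0 + 0) | (0 + 0))) | --a--▸ s7
  s7 = 0 | (0 | ((0 + 0) | (0 + 0))) | stopped
Q's transition system — 6 states:
  t0 = b.b.0 | ((a.0 + 0\{a}) | ((0 + 0) | (0 + 0))) | --a--▸ t1, --b--▸ t2
  t1 = b.b.0 | (0 | ((0 + 0) | (0 + 0))) | --b--▸ t3
  t2 = b.0 | ((a.0 + 0\{a}) | ((0 + 0) | (0 + 0))) | --a--▸ t3, --b--▸ t4
  t3 = b.0 | (0 | ((0 + 0) | (0 + 0))) | --b--▸ t5
  t4 = 0 | ((a.0 + 0\{a}) | ((0 + 0) | (0 + 0))) | --a--▸ t5
  t5 = 0 | (0 | ((0 + 0) | (0 + 0))) | stopped
Coarsest stable partition (strong bisimilarity classes):
  B0 = {s0}
  B1 = {s2, t0}
  B2 = {s4, t2}
  B3 = {s5, t3}
  B4 = {s7, t5}
  B5 = {s6, t4}
  B6 = {s3, t1}
  B7 = {s1}
s0 ∈ B0, t0 ∈ B1 → different blocks

NO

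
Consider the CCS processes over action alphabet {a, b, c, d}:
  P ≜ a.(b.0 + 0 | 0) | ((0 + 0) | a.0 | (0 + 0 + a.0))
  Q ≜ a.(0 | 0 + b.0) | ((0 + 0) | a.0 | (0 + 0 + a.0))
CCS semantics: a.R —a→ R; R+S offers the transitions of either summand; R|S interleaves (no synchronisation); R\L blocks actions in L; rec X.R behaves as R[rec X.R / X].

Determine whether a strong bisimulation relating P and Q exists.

YES

Reachable graph of P (12 states):
  u0 = a.(b.0 + 0 | 0) | ((0 + 0) | a.0 | (0 + 0 + a.0)) | -a-> u1, -a-> u2, -a-> u3
  u1 = (b.0 + 0 | 0) | ((0 + 0) | a.0 | (0 + 0 + a.0)) | -a-> u4, -a-> u5, -b-> u6
  u2 = a.(b.0 + 0 | 0) | ((0 + 0) | 0 | (0 + 0 + a.0)) | -a-> u4, -a-> u7
  u3 = a.(b.0 + 0 | 0) | ((0 + 0) | a.0 | 0) | -a-> u5, -a-> u7
  u4 = (b.0 + 0 | 0) | ((0 + 0) | 0 | (0 + 0 + a.0)) | -a-> u8, -b-> u9
  u5 = (b.0 + 0 | 0) | ((0 + 0) | a.0 | 0) | -a-> u8, -b-> u10
  u6 = 0 | ((0 + 0) | a.0 | (0 + 0 + a.0)) | -a-> u10, -a-> u9
  u7 = a.(b.0 + 0 | 0) | ((0 + 0) | 0 | 0) | -a-> u8
  u8 = (b.0 + 0 | 0) | ((0 + 0) | 0 | 0) | -b-> u11
  u9 = 0 | ((0 + 0) | 0 | (0 + 0 + a.0)) | -a-> u11
  u10 = 0 | ((0 + 0) | a.0 | 0) | -a-> u11
  u11 = 0 | ((0 + 0) | 0 | 0) | deadlocked
Reachable graph of Q (12 states):
  v0 = a.(0 | 0 + b.0) | ((0 + 0) | a.0 | (0 + 0 + a.0)) | -a-> v1, -a-> v2, -a-> v3
  v1 = (0 | 0 + b.0) | ((0 + 0) | a.0 | (0 + 0 + a.0)) | -a-> v4, -a-> v5, -b-> v6
  v2 = a.(0 | 0 + b.0) | ((0 + 0) | 0 | (0 + 0 + a.0)) | -a-> v4, -a-> v7
  v3 = a.(0 | 0 + b.0) | ((0 + 0) | a.0 | 0) | -a-> v5, -a-> v7
  v4 = (0 | 0 + b.0) | ((0 + 0) | 0 | (0 + 0 + a.0)) | -a-> v8, -b-> v9
  v5 = (0 | 0 + b.0) | ((0 + 0) | a.0 | 0) | -a-> v8, -b-> v10
  v6 = 0 | ((0 + 0) | a.0 | (0 + 0 + a.0)) | -a-> v10, -a-> v9
  v7 = a.(0 | 0 + b.0) | ((0 + 0) | 0 | 0) | -a-> v8
  v8 = (0 | 0 + b.0) | ((0 + 0) | 0 | 0) | -b-> v11
  v9 = 0 | ((0 + 0) | 0 | (0 + 0 + a.0)) | -a-> v11
  v10 = 0 | ((0 + 0) | a.0 | 0) | -a-> v11
  v11 = 0 | ((0 + 0) | 0 | 0) | deadlocked
Partition-refinement fixed point:
  B0 = {u0, v0}
  B1 = {u2, u3, v2, v3}
  B2 = {u7, v7}
  B3 = {u8, v8}
  B4 = {u11, v11}
  B5 = {u4, u5, v4, v5}
  B6 = {u10, u9, v10, v9}
  B7 = {u1, v1}
  B8 = {u6, v6}
u0 ∈ B0, v0 ∈ B0 → same block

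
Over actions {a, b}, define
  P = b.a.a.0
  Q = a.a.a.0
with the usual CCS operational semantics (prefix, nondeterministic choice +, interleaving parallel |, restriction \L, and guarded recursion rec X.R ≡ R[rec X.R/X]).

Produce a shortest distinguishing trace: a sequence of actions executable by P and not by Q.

LTS(P): 4 reachable states
  u0 = b.a.a.0 | =b=> u1
  u1 = a.a.0 | =a=> u2
  u2 = a.0 | =a=> u3
  u3 = 0 | deadlocked
LTS(Q): 4 reachable states
  v0 = a.a.a.0 | =a=> v1
  v1 = a.a.0 | =a=> v2
  v2 = a.0 | =a=> v3
  v3 = 0 | deadlocked
Trace ⟨b⟩ through P, begin at {u0}:
  [1] b ⇒ {u1}
  P completes σ.
Trace ⟨b⟩ through Q, begin at {v0}:
  [1] b ⇒ no successor for Q

b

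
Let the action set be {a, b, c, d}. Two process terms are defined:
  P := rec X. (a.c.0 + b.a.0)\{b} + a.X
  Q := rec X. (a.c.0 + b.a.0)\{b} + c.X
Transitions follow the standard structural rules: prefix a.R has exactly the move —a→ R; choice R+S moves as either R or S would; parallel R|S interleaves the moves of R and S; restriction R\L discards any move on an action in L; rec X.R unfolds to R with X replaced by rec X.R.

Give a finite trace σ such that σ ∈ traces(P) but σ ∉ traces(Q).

Reachable graph of P (3 states):
  u0 = rec X. (a.c.0 + b.a.0)\{b} + a.X → =a=> u0, =a=> u1
  u1 = (c.0)\{b} → =c=> u2
  u2 = 0\{b} → ·
Reachable graph of Q (3 states):
  v0 = rec X. (a.c.0 + b.a.0)\{b} + c.X → =a=> v1, =c=> v0
  v1 = (c.0)\{b} → =c=> v2
  v2 = 0\{b} → ·
Run σ = ⟨aa⟩ on P: start {u0}
  [1] a ⇒ {u0, u1}
  [2] a ⇒ {u0, u1}
  ✓ P
Run σ = ⟨aa⟩ on Q: start {v0}
  [1] a ⇒ {v1}
  [2] a ⇒ ∅  — Q cannot continue

aa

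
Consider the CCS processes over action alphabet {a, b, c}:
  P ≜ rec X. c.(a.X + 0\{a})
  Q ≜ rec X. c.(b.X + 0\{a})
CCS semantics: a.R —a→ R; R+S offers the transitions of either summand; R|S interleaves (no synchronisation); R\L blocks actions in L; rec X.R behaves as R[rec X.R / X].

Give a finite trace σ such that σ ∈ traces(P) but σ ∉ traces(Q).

LTS(P): 2 reachable states
  s0 = rec X. c.(a.X + 0\{a}) has moves =c=> s1
  s1 = a.(rec X. c.(a.X + 0\{a})) + 0\{a} has moves =a=> s0
LTS(Q): 2 reachable states
  t0 = rec X. c.(b.X + 0\{a}) has moves =c=> t1
  t1 = b.(rec X. c.(b.X + 0\{a})) + 0\{a} has moves =b=> t0
Executing ca from P (initial set {s0}):
  after c @ step 1: {s1}
  after a @ step 2: {s0}
  P completes σ.
Executing ca from Q (initial set {t0}):
  after c @ step 1: {t1}
  after a @ step 2: ∅  — Q cannot continue

ca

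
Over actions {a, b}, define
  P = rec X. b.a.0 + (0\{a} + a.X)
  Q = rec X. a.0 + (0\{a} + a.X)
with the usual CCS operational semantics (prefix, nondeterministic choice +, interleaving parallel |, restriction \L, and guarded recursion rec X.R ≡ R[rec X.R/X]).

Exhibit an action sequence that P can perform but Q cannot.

Reachable graph of P (3 states):
  u0 = rec X. b.a.0 + (0\{a} + a.X) | ··a··> u0, ··b··> u1
  u1 = a.0 | ··a··> u2
  u2 = 0 | stopped
Reachable graph of Q (2 states):
  v0 = rec X. a.0 + (0\{a} + a.X) | ··a··> v0, ··a··> v1
  v1 = 0 | stopped
Executing b from P (initial set {u0}):
  [1] b ⇒ {u1}
  — P admits the full trace.
Executing b from Q (initial set {v0}):
  [1] b ⇒ ∅ (Q stuck)

b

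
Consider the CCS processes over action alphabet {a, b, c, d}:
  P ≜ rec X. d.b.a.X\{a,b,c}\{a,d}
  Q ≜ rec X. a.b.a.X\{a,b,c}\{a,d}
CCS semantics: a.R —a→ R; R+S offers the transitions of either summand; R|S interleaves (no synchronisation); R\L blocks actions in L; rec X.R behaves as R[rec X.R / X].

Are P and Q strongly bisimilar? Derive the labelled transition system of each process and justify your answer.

Reachable graph of P (4 states):
  p0 = rec X. d.b.a.X\{a,b,c}\{a,d} has moves ··d··> p1
  p1 = b.a.(rec X. d.b.a.X\{a,b,c}\{a,d})\{a,b,c}\{a,d} has moves ··b··> p2
  p2 = a.(rec X. d.b.a.X\{a,b,c}\{a,d})\{a,b,c}\{a,d} has moves ··a··> p3
  p3 = (rec X. d.b.a.X\{a,b,c}\{a,d})\{a,b,c}\{a,d} has moves (no moves)
Reachable graph of Q (4 states):
  q0 = rec X. a.b.a.X\{a,b,c}\{a,d} has moves ··a··> q1
  q1 = b.a.(rec X. a.b.a.X\{a,b,c}\{a,d})\{a,b,c}\{a,d} has moves ··b··> q2
  q2 = a.(rec X. a.b.a.X\{a,b,c}\{a,d})\{a,b,c}\{a,d} has moves ··a··> q3
  q3 = (rec X. a.b.a.X\{a,b,c}\{a,d})\{a,b,c}\{a,d} has moves (no moves)
Bisimilarity quotient blocks:
  B0 = {p0}
  B1 = {p1, q1}
  B2 = {p2, q2}
  B3 = {p3, q3}
  B4 = {q0}
p0 ∈ B0, q0 ∈ B4 → different blocks

NO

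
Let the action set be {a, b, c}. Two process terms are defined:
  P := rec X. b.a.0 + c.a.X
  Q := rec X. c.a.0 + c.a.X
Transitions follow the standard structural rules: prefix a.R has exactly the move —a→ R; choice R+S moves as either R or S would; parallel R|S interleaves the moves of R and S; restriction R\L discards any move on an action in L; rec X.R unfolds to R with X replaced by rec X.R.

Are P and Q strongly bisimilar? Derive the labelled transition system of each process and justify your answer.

P's transition system — 4 states:
  u0 = rec X. b.a.0 + c.a.X | —b→ u1, —c→ u2
  u1 = a.0 | —a→ u3
  u2 = a.(rec X. b.a.0 + c.a.X) | —a→ u0
  u3 = 0 | deadlocked
Q's transition system — 4 states:
  v0 = rec X. c.a.0 + c.a.X | —c→ v1, —c→ v2
  v1 = a.(rec X. c.a.0 + c.a.X) | —a→ v0
  v2 = a.0 | —a→ v3
  v3 = 0 | deadlocked
Coarsest stable partition (strong bisimilarity classes):
  B0 = {u0}
  B1 = {u2}
  B2 = {u1, v2}
  B3 = {u3, v3}
  B4 = {v0}
  B5 = {v1}
u0 ∈ B0, v0 ∈ B4 → different blocks

NO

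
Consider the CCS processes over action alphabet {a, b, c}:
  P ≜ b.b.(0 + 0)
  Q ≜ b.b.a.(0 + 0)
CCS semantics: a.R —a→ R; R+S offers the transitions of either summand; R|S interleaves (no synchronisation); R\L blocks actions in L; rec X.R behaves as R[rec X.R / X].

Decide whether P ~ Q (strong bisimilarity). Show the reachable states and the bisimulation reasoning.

not bisimilar

P's transition system — 3 states:
  s0 = b.b.(0 + 0) | ··b··> s1
  s1 = b.(0 + 0) | ··b··> s2
  s2 = 0 + 0 | stopped
Q's transition system — 4 states:
  t0 = b.b.a.(0 + 0) | ··b··> t1
  t1 = b.a.(0 + 0) | ··b··> t2
  t2 = a.(0 + 0) | ··a··> t3
  t3 = 0 + 0 | stopped
Partition-refinement fixed point:
  B0 = {s0}
  B1 = {s1}
  B2 = {s2, t3}
  B3 = {t0}
  B4 = {t1}
  B5 = {t2}
s0 ∈ B0, t0 ∈ B3 → different blocks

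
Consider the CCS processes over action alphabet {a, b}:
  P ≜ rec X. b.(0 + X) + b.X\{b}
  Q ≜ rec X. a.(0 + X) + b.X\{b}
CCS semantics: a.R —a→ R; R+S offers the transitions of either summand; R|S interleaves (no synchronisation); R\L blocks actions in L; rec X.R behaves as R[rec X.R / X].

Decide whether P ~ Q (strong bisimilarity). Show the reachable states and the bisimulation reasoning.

P's transition system — 3 states:
  s0 = rec X. b.(0 + X) + b.X\{b} :: -b-> s1, -b-> s2
  s1 = (rec X. b.(0 + X) + b.X\{b})\{b} :: deadlocked
  s2 = 0 + (rec X. b.(0 + X) + b.X\{b}) :: -b-> s1, -b-> s2
Q's transition system — 4 states:
  t0 = rec X. a.(0 + X) + b.X\{b} :: -a-> t1, -b-> t2
  t1 = 0 + (rec X. a.(0 + X) + b.X\{b}) :: -a-> t1, -b-> t2
  t2 = (rec X. a.(0 + X) + b.X\{b})\{b} :: -a-> t3
  t3 = (0 + (rec X. a.(0 + X) + b.X\{b}))\{b} :: -a-> t3
Bisimilarity quotient blocks:
  B0 = {s0, s2}
  B1 = {s1}
  B2 = {t0, t1}
  B3 = {t2, t3}
s0 ∈ B0, t0 ∈ B2 → different blocks

not bisimilar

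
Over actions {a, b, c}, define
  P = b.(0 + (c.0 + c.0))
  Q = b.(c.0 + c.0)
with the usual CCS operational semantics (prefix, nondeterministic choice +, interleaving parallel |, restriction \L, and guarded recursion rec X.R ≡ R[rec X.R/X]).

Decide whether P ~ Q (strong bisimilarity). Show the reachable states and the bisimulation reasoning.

LTS(P): 3 reachable states
  u0 = b.(0 + (c.0 + c.0)) → -b-> u1
  u1 = 0 + (c.0 + c.0) → -c-> u2
  u2 = 0 → (no moves)
LTS(Q): 3 reachable states
  v0 = b.(c.0 + c.0) → -b-> v1
  v1 = c.0 + c.0 → -c-> v2
  v2 = 0 → (no moves)
Partition-refinement fixed point:
  B0 = {u0, v0}
  B1 = {u1, v1}
  B2 = {u2, v2}
u0 ∈ B0, v0 ∈ B0 → same block

P ~ Q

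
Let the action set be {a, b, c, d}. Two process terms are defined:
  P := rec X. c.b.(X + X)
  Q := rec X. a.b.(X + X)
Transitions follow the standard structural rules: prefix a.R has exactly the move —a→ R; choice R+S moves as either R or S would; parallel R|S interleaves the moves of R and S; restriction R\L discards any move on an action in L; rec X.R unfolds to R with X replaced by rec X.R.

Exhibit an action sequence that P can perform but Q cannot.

c

P's transition system — 3 states:
  m0 = rec X. c.b.(X + X) → —c→ m1
  m1 = b.((rec X. c.b.(X + X)) + (rec X. c.b.(X + X))) → —b→ m2
  m2 = (rec X. c.b.(X + X)) + (rec X. c.b.(X + X)) → —c→ m1
Q's transition system — 3 states:
  n0 = rec X. a.b.(X + X) → —a→ n1
  n1 = b.((rec X. a.b.(X + X)) + (rec X. a.b.(X + X))) → —b→ n2
  n2 = (rec X. a.b.(X + X)) + (rec X. a.b.(X + X)) → —a→ n1
Trace ⟨c⟩ through P, begin at {m0}:
  [1] c ⇒ {m1}
  P completes σ.
Trace ⟨c⟩ through Q, begin at {n0}:
  [1] c ⇒ no successor for Q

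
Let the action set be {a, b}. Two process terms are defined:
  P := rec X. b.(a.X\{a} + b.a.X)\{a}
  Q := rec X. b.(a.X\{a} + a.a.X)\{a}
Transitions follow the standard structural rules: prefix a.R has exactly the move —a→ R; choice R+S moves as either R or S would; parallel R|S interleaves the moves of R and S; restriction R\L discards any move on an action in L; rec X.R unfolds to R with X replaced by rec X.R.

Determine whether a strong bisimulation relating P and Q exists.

not bisimilar

LTS(P): 3 reachable states
  m0 = rec X. b.(a.X\{a} + b.a.X)\{a} → =b=> m1
  m1 = (a.(rec X. b.(a.X\{a} + b.a.X)\{a})\{a} + b.a.(rec X. b.(a.X\{a} + b.a.X)\{a}))\{a} → =b=> m2
  m2 = (a.(rec X. b.(a.X\{a} + b.a.X)\{a}))\{a} → (no moves)
LTS(Q): 2 reachable states
  n0 = rec X. b.(a.X\{a} + a.a.X)\{a} → =b=> n1
  n1 = (a.(rec X. b.(a.X\{a} + a.a.X)\{a})\{a} + a.a.(rec X. b.(a.X\{a} + a.a.X)\{a}))\{a} → (no moves)
Partition-refinement fixed point:
  B0 = {m0}
  B1 = {m1, n0}
  B2 = {m2, n1}
m0 ∈ B0, n0 ∈ B1 → different blocks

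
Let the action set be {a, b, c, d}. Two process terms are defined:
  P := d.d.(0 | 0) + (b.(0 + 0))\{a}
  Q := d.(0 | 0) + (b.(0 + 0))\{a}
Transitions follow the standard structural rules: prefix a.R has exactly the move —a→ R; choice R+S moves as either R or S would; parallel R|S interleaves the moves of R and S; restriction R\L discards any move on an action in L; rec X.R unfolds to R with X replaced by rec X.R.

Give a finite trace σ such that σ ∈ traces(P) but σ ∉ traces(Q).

LTS(P): 4 reachable states
  s0 = d.d.(0 | 0) + (b.(0 + 0))\{a} has moves —b→ s1, —d→ s2
  s1 = (0 + 0)\{a} has moves deadlocked
  s2 = d.(0 | 0) has moves —d→ s3
  s3 = 0 | 0 has moves deadlocked
LTS(Q): 3 reachable states
  t0 = d.(0 | 0) + (b.(0 + 0))\{a} has moves —b→ t1, —d→ t2
  t1 = (0 + 0)\{a} has moves deadlocked
  t2 = 0 | 0 has moves deadlocked
Executing dd from P (initial set {s0}):
  [1] d ⇒ {s2}
  [2] d ⇒ {s3}
  — P admits the full trace.
Executing dd from Q (initial set {t0}):
  [1] d ⇒ {t2}
  [2] d ⇒ ∅  — Q cannot continue

dd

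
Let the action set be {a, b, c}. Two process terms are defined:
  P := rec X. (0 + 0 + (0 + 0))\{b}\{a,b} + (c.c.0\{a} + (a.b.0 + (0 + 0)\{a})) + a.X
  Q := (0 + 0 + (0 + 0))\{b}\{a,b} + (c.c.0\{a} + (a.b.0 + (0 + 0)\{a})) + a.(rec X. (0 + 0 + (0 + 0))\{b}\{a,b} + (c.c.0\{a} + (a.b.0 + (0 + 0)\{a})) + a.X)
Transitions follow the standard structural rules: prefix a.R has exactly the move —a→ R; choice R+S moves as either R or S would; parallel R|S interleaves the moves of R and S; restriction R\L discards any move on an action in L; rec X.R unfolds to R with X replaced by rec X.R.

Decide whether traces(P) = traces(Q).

trace-equivalent

Reachable graph of P (5 states):
  s0 = rec X. (0 + 0 + (0 + 0))\{b}\{a,b} + (c.c.0\{a} + (a.b.0 + (0 + 0)\{a})) + a.X ⊢ —a→ s0, —a→ s1, —c→ s2
  s1 = b.0 ⊢ —b→ s3
  s2 = c.0\{a} ⊢ —c→ s4
  s3 = 0 ⊢ (no moves)
  s4 = 0\{a} ⊢ (no moves)
Reachable graph of Q (6 states):
  t0 = (0 + 0 + (0 + 0))\{b}\{a,b} + (c.c.0\{a} + (a.b.0 + (0 + 0)\{a})) + a.(rec X. (0 + 0 + (0 + 0))\{b}\{a,b} + (c.c.0\{a} + (a.b.0 + (0 + 0)\{a})) + a.X) ⊢ —a→ t1, —a→ t2, —c→ t3
  t1 = b.0 ⊢ —b→ t4
  t2 = rec X. (0 + 0 + (0 + 0))\{b}\{a,b} + (c.c.0\{a} + (a.b.0 + (0 + 0)\{a})) + a.X ⊢ —a→ t1, —a→ t2, —c→ t3
  t3 = c.0\{a} ⊢ —c→ t5
  t4 = 0 ⊢ (no moves)
  t5 = 0\{a} ⊢ (no moves)
Bisimilarity quotient blocks:
  B0 = {s0, t0, t2}
  B1 = {s1, t1}
  B2 = {s3, s4, t4, t5}
  B3 = {s2, t3}
s0 ∈ B0, t0 ∈ B0 → same block
Bisimilar ⇒ trace-equivalent.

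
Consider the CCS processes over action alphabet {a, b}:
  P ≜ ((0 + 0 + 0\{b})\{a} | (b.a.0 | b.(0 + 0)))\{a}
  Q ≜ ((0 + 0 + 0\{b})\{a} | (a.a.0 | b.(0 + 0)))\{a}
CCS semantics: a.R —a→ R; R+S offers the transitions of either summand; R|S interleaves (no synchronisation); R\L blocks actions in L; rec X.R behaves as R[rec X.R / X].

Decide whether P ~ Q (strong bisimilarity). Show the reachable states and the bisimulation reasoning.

P ≁ Q

P's transition system — 4 states:
  u0 = ((0 + 0 + 0\{b})\{a} | (b.a.0 | b.(0 + 0)))\{a} → ··b··> u1, ··b··> u2
  u1 = ((0 + 0 + 0\{b})\{a} | (a.0 | b.(0 + 0)))\{a} → ··b··> u3
  u2 = ((0 + 0 + 0\{b})\{a} | (b.a.0 | (0 + 0)))\{a} → ··b··> u3
  u3 = ((0 + 0 + 0\{b})\{a} | (a.0 | (0 + 0)))\{a} → deadlocked
Q's transition system — 2 states:
  v0 = ((0 + 0 + 0\{b})\{a} | (a.a.0 | b.(0 + 0)))\{a} → ··b··> v1
  v1 = ((0 + 0 + 0\{b})\{a} | (a.a.0 | (0 + 0)))\{a} → deadlocked
Partition-refinement fixed point:
  B0 = {u0}
  B1 = {u1, u2, v0}
  B2 = {u3, v1}
u0 ∈ B0, v0 ∈ B1 → different blocks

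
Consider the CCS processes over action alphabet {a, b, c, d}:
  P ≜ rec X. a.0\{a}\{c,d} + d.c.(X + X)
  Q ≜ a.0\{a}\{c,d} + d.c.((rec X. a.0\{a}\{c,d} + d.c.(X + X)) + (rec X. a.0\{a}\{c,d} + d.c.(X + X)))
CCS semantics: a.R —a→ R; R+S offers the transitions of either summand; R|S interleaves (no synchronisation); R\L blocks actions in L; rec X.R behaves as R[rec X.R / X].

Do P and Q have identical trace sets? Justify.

Reachable graph of P (4 states):
  p0 = rec X. a.0\{a}\{c,d} + d.c.(X + X) has moves -a-> p1, -d-> p2
  p1 = 0\{a}\{c,d} has moves deadlocked
  p2 = c.((rec X. a.0\{a}\{c,d} + d.c.(X + X)) + (rec X. a.0\{a}\{c,d} + d.c.(X + X))) has moves -c-> p3
  p3 = (rec X. a.0\{a}\{c,d} + d.c.(X + X)) + (rec X. a.0\{a}\{c,d} + d.c.(X + X)) has moves -a-> p1, -d-> p2
Reachable graph of Q (4 states):
  q0 = a.0\{a}\{c,d} + d.c.((rec X. a.0\{a}\{c,d} + d.c.(X + X)) + (rec X. a.0\{a}\{c,d} + d.c.(X + X))) has moves -a-> q1, -d-> q2
  q1 = 0\{a}\{c,d} has moves deadlocked
  q2 = c.((rec X. a.0\{a}\{c,d} + d.c.(X + X)) + (rec X. a.0\{a}\{c,d} + d.c.(X + X))) has moves -c-> q3
  q3 = (rec X. a.0\{a}\{c,d} + d.c.(X + X)) + (rec X. a.0\{a}\{c,d} + d.c.(X + X)) has moves -a-> q1, -d-> q2
Partition-refinement fixed point:
  B0 = {p0, p3, q0, q3}
  B1 = {p1, q1}
  B2 = {p2, q2}
p0 ∈ B0, q0 ∈ B0 → same block
Bisimilar ⇒ trace-equivalent.

trace-equivalent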